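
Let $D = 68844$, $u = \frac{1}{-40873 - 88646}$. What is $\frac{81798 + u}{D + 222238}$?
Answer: $\frac{10594395161}{37700649558} \approx 0.28101$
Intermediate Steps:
$u = - \frac{1}{129519}$ ($u = \frac{1}{-129519} = - \frac{1}{129519} \approx -7.7209 \cdot 10^{-6}$)
$\frac{81798 + u}{D + 222238} = \frac{81798 - \frac{1}{129519}}{68844 + 222238} = \frac{10594395161}{129519 \cdot 291082} = \frac{10594395161}{129519} \cdot \frac{1}{291082} = \frac{10594395161}{37700649558}$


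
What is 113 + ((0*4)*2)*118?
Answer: 113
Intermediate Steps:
113 + ((0*4)*2)*118 = 113 + (0*2)*118 = 113 + 0*118 = 113 + 0 = 113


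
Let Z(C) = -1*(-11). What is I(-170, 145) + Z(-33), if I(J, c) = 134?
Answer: 145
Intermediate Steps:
Z(C) = 11
I(-170, 145) + Z(-33) = 134 + 11 = 145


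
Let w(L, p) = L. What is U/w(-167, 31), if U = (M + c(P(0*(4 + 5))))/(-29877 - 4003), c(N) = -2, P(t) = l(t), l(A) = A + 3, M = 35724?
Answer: 17861/2828980 ≈ 0.0063136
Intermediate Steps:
l(A) = 3 + A
P(t) = 3 + t
U = -17861/16940 (U = (35724 - 2)/(-29877 - 4003) = 35722/(-33880) = 35722*(-1/33880) = -17861/16940 ≈ -1.0544)
U/w(-167, 31) = -17861/16940/(-167) = -17861/16940*(-1/167) = 17861/2828980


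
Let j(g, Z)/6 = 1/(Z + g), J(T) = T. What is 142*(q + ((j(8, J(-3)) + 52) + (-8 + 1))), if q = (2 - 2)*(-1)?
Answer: 32802/5 ≈ 6560.4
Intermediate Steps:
j(g, Z) = 6/(Z + g)
q = 0 (q = 0*(-1) = 0)
142*(q + ((j(8, J(-3)) + 52) + (-8 + 1))) = 142*(0 + ((6/(-3 + 8) + 52) + (-8 + 1))) = 142*(0 + ((6/5 + 52) - 7)) = 142*(0 + (266/5 - 7)) = 142*(0 + 231/5) = 142*(231/5) = 32802/5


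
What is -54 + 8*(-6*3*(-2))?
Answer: 234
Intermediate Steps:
-54 + 8*(-6*3*(-2)) = -54 + 8*(-18*(-2)) = -54 + 8*(-1*(-36)) = -54 + 8*36 = -54 + 288 = 234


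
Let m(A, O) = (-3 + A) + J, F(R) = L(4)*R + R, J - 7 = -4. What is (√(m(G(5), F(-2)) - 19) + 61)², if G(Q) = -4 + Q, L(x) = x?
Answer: 3703 + 366*I*√2 ≈ 3703.0 + 517.6*I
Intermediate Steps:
J = 3 (J = 7 - 4 = 3)
F(R) = 5*R (F(R) = 4*R + R = 5*R)
m(A, O) = A (m(A, O) = (-3 + A) + 3 = A)
(√(m(G(5), F(-2)) - 19) + 61)² = (√((-4 + 5) - 19) + 61)² = (√(1 - 19) + 61)² = (√(-18) + 61)² = (3*I*√2 + 61)² = (61 + 3*I*√2)²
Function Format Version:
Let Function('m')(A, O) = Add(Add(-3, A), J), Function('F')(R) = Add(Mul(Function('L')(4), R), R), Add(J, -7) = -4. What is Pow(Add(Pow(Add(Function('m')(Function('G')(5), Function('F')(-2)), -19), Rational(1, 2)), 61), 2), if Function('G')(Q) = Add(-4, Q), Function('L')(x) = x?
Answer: Add(3703, Mul(366, I, Pow(2, Rational(1, 2)))) ≈ Add(3703.0, Mul(517.60, I))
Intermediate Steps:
J = 3 (J = Add(7, -4) = 3)
Function('F')(R) = Mul(5, R) (Function('F')(R) = Add(Mul(4, R), R) = Mul(5, R))
Function('m')(A, O) = A (Function('m')(A, O) = Add(Add(-3, A), 3) = A)
Pow(Add(Pow(Add(Function('m')(Function('G')(5), Function('F')(-2)), -19), Rational(1, 2)), 61), 2) = Pow(Add(Pow(Add(Add(-4, 5), -19), Rational(1, 2)), 61), 2) = Pow(Add(Pow(Add(1, -19), Rational(1, 2)), 61), 2) = Pow(Add(Pow(-18, Rational(1, 2)), 61), 2) = Pow(Add(Mul(3, I, Pow(2, Rational(1, 2))), 61), 2) = Pow(Add(61, Mul(3, I, Pow(2, Rational(1, 2)))), 2)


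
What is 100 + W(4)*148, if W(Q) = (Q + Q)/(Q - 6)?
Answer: -492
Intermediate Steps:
W(Q) = 2*Q/(-6 + Q) (W(Q) = (2*Q)/(-6 + Q) = 2*Q/(-6 + Q))
100 + W(4)*148 = 100 + (2*4/(-6 + 4))*148 = 100 + (2*4/(-2))*148 = 100 + (2*4*(-1/2))*148 = 100 - 4*148 = 100 - 592 = -492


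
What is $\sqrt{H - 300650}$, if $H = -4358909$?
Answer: $i \sqrt{4659559} \approx 2158.6 i$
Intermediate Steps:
$\sqrt{H - 300650} = \sqrt{-4358909 - 300650} = \sqrt{-4659559} = i \sqrt{4659559}$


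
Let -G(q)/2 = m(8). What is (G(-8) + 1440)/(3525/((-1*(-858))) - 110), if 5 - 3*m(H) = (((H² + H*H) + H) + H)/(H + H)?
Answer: -1237808/90855 ≈ -13.624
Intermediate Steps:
m(H) = 5/3 - (2*H + 2*H²)/(6*H) (m(H) = 5/3 - (((H² + H*H) + H) + H)/(3*(H + H)) = 5/3 - (((H² + H²) + H) + H)/(3*(2*H)) = 5/3 - ((2*H² + H) + H)*1/(2*H)/3 = 5/3 - ((H + 2*H²) + H)*1/(2*H)/3 = 5/3 - (2*H + 2*H²)*1/(2*H)/3 = 5/3 - (2*H + 2*H²)/(6*H))
G(q) = 8/3 (G(q) = -2*(4/3 - ⅓*8) = -2*(4/3 - 8/3) = -2*(-4/3) = 8/3)
(G(-8) + 1440)/(3525/((-1*(-858))) - 110) = (8/3 + 1440)/(3525/((-1*(-858))) - 110) = 4328/(3*(3525/858 - 110)) = 4328/(3*(3525*(1/858) - 110)) = 4328/(3*(1175/286 - 110)) = 4328/(3*(-30285/286)) = (4328/3)*(-286/30285) = -1237808/90855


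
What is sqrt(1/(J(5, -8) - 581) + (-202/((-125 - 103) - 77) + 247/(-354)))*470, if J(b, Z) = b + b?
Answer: 47*I*sqrt(141376973622690)/6165087 ≈ 90.646*I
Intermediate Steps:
J(b, Z) = 2*b
sqrt(1/(J(5, -8) - 581) + (-202/((-125 - 103) - 77) + 247/(-354)))*470 = sqrt(1/(2*5 - 581) + (-202/((-125 - 103) - 77) + 247/(-354)))*470 = sqrt(1/(10 - 581) + (-202/(-228 - 77) + 247*(-1/354)))*470 = sqrt(1/(-571) + (-202/(-305) - 247/354))*470 = sqrt(-1/571 + (-202*(-1/305) - 247/354))*470 = sqrt(-1/571 + (202/305 - 247/354))*470 = sqrt(-1/571 - 3827/107970)*470 = sqrt(-2293187/61650870)*470 = (I*sqrt(141376973622690)/61650870)*470 = 47*I*sqrt(141376973622690)/6165087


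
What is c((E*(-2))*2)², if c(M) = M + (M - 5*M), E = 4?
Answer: 2304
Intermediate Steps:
c(M) = -3*M (c(M) = M - 4*M = -3*M)
c((E*(-2))*2)² = (-3*4*(-2)*2)² = (-(-24)*2)² = (-3*(-16))² = 48² = 2304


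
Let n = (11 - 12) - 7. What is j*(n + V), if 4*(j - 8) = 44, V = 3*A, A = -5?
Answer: -437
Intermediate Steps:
V = -15 (V = 3*(-5) = -15)
j = 19 (j = 8 + (¼)*44 = 8 + 11 = 19)
n = -8 (n = -1 - 7 = -8)
j*(n + V) = 19*(-8 - 15) = 19*(-23) = -437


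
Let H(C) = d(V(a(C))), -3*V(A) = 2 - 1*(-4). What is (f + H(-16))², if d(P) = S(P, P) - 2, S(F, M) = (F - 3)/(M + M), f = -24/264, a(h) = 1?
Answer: 1369/1936 ≈ 0.70713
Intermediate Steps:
f = -1/11 (f = -24*1/264 = -1/11 ≈ -0.090909)
V(A) = -2 (V(A) = -(2 - 1*(-4))/3 = -(2 + 4)/3 = -⅓*6 = -2)
S(F, M) = (-3 + F)/(2*M) (S(F, M) = (-3 + F)/((2*M)) = (-3 + F)*(1/(2*M)) = (-3 + F)/(2*M))
d(P) = -2 + (-3 + P)/(2*P) (d(P) = (-3 + P)/(2*P) - 2 = -2 + (-3 + P)/(2*P))
H(C) = -¾ (H(C) = (3/2)*(-1 - 1*(-2))/(-2) = (3/2)*(-½)*(-1 + 2) = (3/2)*(-½)*1 = -¾)
(f + H(-16))² = (-1/11 - ¾)² = (-37/44)² = 1369/1936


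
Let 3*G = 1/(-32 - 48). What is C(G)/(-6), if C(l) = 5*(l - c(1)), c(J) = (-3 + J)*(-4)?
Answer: 1921/288 ≈ 6.6701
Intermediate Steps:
G = -1/240 (G = 1/(3*(-32 - 48)) = (1/3)/(-80) = (1/3)*(-1/80) = -1/240 ≈ -0.0041667)
c(J) = 12 - 4*J
C(l) = -40 + 5*l (C(l) = 5*(l - (12 - 4*1)) = 5*(l - (12 - 4)) = 5*(l - 1*8) = 5*(l - 8) = 5*(-8 + l) = -40 + 5*l)
C(G)/(-6) = (-40 + 5*(-1/240))/(-6) = (-40 - 1/48)*(-1/6) = -1921/48*(-1/6) = 1921/288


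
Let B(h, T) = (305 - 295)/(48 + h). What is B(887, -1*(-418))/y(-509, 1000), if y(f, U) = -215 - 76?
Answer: -2/54417 ≈ -3.6753e-5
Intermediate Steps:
y(f, U) = -291
B(h, T) = 10/(48 + h)
B(887, -1*(-418))/y(-509, 1000) = (10/(48 + 887))/(-291) = (10/935)*(-1/291) = (10*(1/935))*(-1/291) = (2/187)*(-1/291) = -2/54417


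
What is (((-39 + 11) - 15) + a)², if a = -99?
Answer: 20164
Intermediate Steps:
(((-39 + 11) - 15) + a)² = (((-39 + 11) - 15) - 99)² = ((-28 - 15) - 99)² = (-43 - 99)² = (-142)² = 20164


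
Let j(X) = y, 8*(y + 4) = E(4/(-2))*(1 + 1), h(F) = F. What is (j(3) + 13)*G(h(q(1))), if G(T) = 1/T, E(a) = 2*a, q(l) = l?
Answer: 8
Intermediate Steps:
y = -5 (y = -4 + ((2*(4/(-2)))*(1 + 1))/8 = -4 + ((2*(4*(-½)))*2)/8 = -4 + ((2*(-2))*2)/8 = -4 + (-4*2)/8 = -4 + (⅛)*(-8) = -4 - 1 = -5)
j(X) = -5
(j(3) + 13)*G(h(q(1))) = (-5 + 13)/1 = 8*1 = 8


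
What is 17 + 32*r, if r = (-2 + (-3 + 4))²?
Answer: 49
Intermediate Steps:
r = 1 (r = (-2 + 1)² = (-1)² = 1)
17 + 32*r = 17 + 32*1 = 17 + 32 = 49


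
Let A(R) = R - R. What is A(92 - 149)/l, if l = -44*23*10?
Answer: 0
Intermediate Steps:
A(R) = 0
l = -10120 (l = -1012*10 = -10120)
A(92 - 149)/l = 0/(-10120) = 0*(-1/10120) = 0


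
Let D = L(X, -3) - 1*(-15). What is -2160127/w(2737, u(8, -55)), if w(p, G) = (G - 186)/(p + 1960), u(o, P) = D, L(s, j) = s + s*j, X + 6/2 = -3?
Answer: 10146116519/159 ≈ 6.3812e+7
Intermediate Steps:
X = -6 (X = -3 - 3 = -6)
L(s, j) = s + j*s
D = 27 (D = -6*(1 - 3) - 1*(-15) = -6*(-2) + 15 = 12 + 15 = 27)
u(o, P) = 27
w(p, G) = (-186 + G)/(1960 + p)
-2160127/w(2737, u(8, -55)) = -2160127*(1960 + 2737)/(-186 + 27) = -2160127/(-159/4697) = -2160127*(-4697/159) = 10146116519/159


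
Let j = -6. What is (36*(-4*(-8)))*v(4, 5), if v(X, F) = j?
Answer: -6912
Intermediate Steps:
v(X, F) = -6
(36*(-4*(-8)))*v(4, 5) = (36*(-4*(-8)))*(-6) = (36*32)*(-6) = 1152*(-6) = -6912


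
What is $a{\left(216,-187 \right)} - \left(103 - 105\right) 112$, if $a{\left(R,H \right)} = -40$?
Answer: $184$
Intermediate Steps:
$a{\left(216,-187 \right)} - \left(103 - 105\right) 112 = -40 - \left(103 - 105\right) 112 = -40 - \left(-2\right) 112 = -40 - -224 = -40 + 224 = 184$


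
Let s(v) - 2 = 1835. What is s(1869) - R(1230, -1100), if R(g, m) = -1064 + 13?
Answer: 2888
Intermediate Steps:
R(g, m) = -1051
s(v) = 1837 (s(v) = 2 + 1835 = 1837)
s(1869) - R(1230, -1100) = 1837 - 1*(-1051) = 1837 + 1051 = 2888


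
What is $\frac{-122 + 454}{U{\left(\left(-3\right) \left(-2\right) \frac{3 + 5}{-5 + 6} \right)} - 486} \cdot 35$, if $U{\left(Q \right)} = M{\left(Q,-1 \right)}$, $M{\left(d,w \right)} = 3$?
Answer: $- \frac{1660}{69} \approx -24.058$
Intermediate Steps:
$U{\left(Q \right)} = 3$
$\frac{-122 + 454}{U{\left(\left(-3\right) \left(-2\right) \frac{3 + 5}{-5 + 6} \right)} - 486} \cdot 35 = \frac{-122 + 454}{3 - 486} \cdot 35 = \frac{332}{-483} \cdot 35 = 332 \left(- \frac{1}{483}\right) 35 = \left(- \frac{332}{483}\right) 35 = - \frac{1660}{69}$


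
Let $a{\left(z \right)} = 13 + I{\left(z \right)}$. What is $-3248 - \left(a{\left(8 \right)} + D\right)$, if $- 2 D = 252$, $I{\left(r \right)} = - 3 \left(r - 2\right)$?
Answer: $-3117$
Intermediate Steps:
$I{\left(r \right)} = 6 - 3 r$ ($I{\left(r \right)} = - 3 \left(-2 + r\right) = 6 - 3 r$)
$D = -126$ ($D = \left(- \frac{1}{2}\right) 252 = -126$)
$a{\left(z \right)} = 19 - 3 z$ ($a{\left(z \right)} = 13 - \left(-6 + 3 z\right) = 19 - 3 z$)
$-3248 - \left(a{\left(8 \right)} + D\right) = -3248 - \left(\left(19 - 24\right) - 126\right) = -3248 - \left(-5 - 126\right) = -3248 - -131 = -3248 + 131 = -3117$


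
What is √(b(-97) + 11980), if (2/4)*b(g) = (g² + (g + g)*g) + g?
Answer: 4*√4265 ≈ 261.23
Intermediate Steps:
b(g) = 2*g + 6*g² (b(g) = 2*((g² + (g + g)*g) + g) = 2*((g² + (2*g)*g) + g) = 2*((g² + 2*g²) + g) = 2*(3*g² + g) = 2*(g + 3*g²) = 2*g + 6*g²)
√(b(-97) + 11980) = √(2*(-97)*(1 + 3*(-97)) + 11980) = √(2*(-97)*(1 - 291) + 11980) = √(2*(-97)*(-290) + 11980) = √(56260 + 11980) = √68240 = 4*√4265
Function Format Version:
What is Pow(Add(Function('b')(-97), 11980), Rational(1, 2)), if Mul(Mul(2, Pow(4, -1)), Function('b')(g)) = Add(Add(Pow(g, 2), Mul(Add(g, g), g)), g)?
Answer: Mul(4, Pow(4265, Rational(1, 2))) ≈ 261.23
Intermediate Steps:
Function('b')(g) = Add(Mul(2, g), Mul(6, Pow(g, 2))) (Function('b')(g) = Mul(2, Add(Add(Pow(g, 2), Mul(Add(g, g), g)), g)) = Mul(2, Add(Add(Pow(g, 2), Mul(Mul(2, g), g)), g)) = Mul(2, Add(Add(Pow(g, 2), Mul(2, Pow(g, 2))), g)) = Mul(2, Add(Mul(3, Pow(g, 2)), g)) = Mul(2, Add(g, Mul(3, Pow(g, 2)))) = Add(Mul(2, g), Mul(6, Pow(g, 2))))
Pow(Add(Function('b')(-97), 11980), Rational(1, 2)) = Pow(Add(Mul(2, -97, Add(1, Mul(3, -97))), 11980), Rational(1, 2)) = Pow(Add(Mul(2, -97, Add(1, -291)), 11980), Rational(1, 2)) = Pow(Add(Mul(2, -97, -290), 11980), Rational(1, 2)) = Pow(Add(56260, 11980), Rational(1, 2)) = Pow(68240, Rational(1, 2)) = Mul(4, Pow(4265, Rational(1, 2)))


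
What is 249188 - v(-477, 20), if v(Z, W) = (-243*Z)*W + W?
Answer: -2069052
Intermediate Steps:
v(Z, W) = W - 243*W*Z (v(Z, W) = -243*W*Z + W = W - 243*W*Z)
249188 - v(-477, 20) = 249188 - 20*(1 - 243*(-477)) = 249188 - 20*(1 + 115911) = 249188 - 20*115912 = 249188 - 1*2318240 = 249188 - 2318240 = -2069052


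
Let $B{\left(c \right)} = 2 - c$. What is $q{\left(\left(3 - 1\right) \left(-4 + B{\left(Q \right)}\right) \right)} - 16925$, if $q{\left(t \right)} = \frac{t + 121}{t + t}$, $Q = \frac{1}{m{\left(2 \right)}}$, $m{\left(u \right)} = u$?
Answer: $- \frac{84683}{5} \approx -16937.0$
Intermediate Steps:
$Q = \frac{1}{2} \approx 0.5$
$q{\left(t \right)} = \frac{121 + t}{2 t}$
$q{\left(\left(3 - 1\right) \left(-4 + B{\left(Q \right)}\right) \right)} - 16925 = \frac{121 + \left(3 - 1\right) \left(-4 + \left(2 - \frac{1}{2}\right)\right)}{2 \left(3 - 1\right) \left(-4 + \left(2 - \frac{1}{2}\right)\right)} - 16925 = \frac{121 + 2 \left(-4 + \left(2 - \frac{1}{2}\right)\right)}{2 \cdot 2 \left(-4 + \left(2 - \frac{1}{2}\right)\right)} - 16925 = \frac{121 + 2 \left(-4 + \frac{3}{2}\right)}{2 \cdot 2 \left(-4 + \frac{3}{2}\right)} - 16925 = \frac{121 + 2 \left(- \frac{5}{2}\right)}{2 \cdot 2 \left(- \frac{5}{2}\right)} - 16925 = \frac{121 - 5}{2 \left(-5\right)} - 16925 = \frac{1}{2} \left(- \frac{1}{5}\right) 116 - 16925 = - \frac{58}{5} - 16925 = - \frac{84683}{5}$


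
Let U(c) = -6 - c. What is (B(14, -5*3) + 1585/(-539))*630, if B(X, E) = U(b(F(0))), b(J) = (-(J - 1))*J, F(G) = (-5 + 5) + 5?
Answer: 536490/77 ≈ 6967.4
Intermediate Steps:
F(G) = 5 (F(G) = 0 + 5 = 5)
b(J) = J*(1 - J) (b(J) = (-(-1 + J))*J = (1 - J)*J = J*(1 - J))
B(X, E) = 14 (B(X, E) = -6 - 5*(1 - 1*5) = -6 - 5*(1 - 5) = -6 - 5*(-4) = -6 - 1*(-20) = -6 + 20 = 14)
(B(14, -5*3) + 1585/(-539))*630 = (14 + 1585/(-539))*630 = (14 + 1585*(-1/539))*630 = (14 - 1585/539)*630 = (5961/539)*630 = 536490/77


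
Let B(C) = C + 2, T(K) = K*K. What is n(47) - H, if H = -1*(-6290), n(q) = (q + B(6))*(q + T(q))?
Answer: 117790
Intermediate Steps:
T(K) = K**2
B(C) = 2 + C
n(q) = (8 + q)*(q + q**2) (n(q) = (q + (2 + 6))*(q + q**2) = (q + 8)*(q + q**2) = (8 + q)*(q + q**2))
H = 6290
n(47) - H = 47*(8 + 47**2 + 9*47) - 1*6290 = 47*(8 + 2209 + 423) - 6290 = 47*2640 - 6290 = 124080 - 6290 = 117790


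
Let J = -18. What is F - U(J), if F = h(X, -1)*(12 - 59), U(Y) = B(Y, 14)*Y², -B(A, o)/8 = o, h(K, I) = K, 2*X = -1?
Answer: 72623/2 ≈ 36312.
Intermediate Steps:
X = -½ (X = (½)*(-1) = -½ ≈ -0.50000)
B(A, o) = -8*o
U(Y) = -112*Y² (U(Y) = (-8*14)*Y² = -112*Y²)
F = 47/2 (F = -(12 - 59)/2 = -½*(-47) = 47/2 ≈ 23.500)
F - U(J) = 47/2 - (-112)*(-18)² = 47/2 - (-112)*324 = 47/2 - 1*(-36288) = 47/2 + 36288 = 72623/2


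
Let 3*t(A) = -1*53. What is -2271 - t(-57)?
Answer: -6760/3 ≈ -2253.3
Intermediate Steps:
t(A) = -53/3 (t(A) = (-1*53)/3 = (⅓)*(-53) = -53/3)
-2271 - t(-57) = -2271 - 1*(-53/3) = -2271 + 53/3 = -6760/3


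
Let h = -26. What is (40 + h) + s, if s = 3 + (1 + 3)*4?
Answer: 33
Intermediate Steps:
s = 19 (s = 3 + 4*4 = 3 + 16 = 19)
(40 + h) + s = (40 - 26) + 19 = 14 + 19 = 33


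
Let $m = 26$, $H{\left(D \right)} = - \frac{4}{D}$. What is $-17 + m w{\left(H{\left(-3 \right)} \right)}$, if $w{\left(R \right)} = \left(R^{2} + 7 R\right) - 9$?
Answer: $\frac{341}{9} \approx 37.889$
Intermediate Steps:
$w{\left(R \right)} = -9 + R^{2} + 7 R$
$-17 + m w{\left(H{\left(-3 \right)} \right)} = -17 + 26 \left(-9 + \left(- \frac{4}{-3}\right)^{2} + 7 \left(- \frac{4}{-3}\right)\right) = -17 + 26 \left(-9 + \left(\left(-4\right) \left(- \frac{1}{3}\right)\right)^{2} + 7 \left(\left(-4\right) \left(- \frac{1}{3}\right)\right)\right) = -17 + 26 \left(-9 + \left(\frac{4}{3}\right)^{2} + 7 \cdot \frac{4}{3}\right) = -17 + 26 \left(-9 + \frac{16}{9} + \frac{28}{3}\right) = -17 + 26 \cdot \frac{19}{9} = -17 + \frac{494}{9} = \frac{341}{9}$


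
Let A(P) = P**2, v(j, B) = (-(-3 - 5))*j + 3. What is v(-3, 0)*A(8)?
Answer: -1344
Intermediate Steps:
v(j, B) = 3 + 8*j (v(j, B) = (-1*(-8))*j + 3 = 8*j + 3 = 3 + 8*j)
v(-3, 0)*A(8) = (3 + 8*(-3))*8**2 = (3 - 24)*64 = -21*64 = -1344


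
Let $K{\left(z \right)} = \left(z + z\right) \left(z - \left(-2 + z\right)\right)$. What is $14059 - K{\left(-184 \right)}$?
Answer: $14795$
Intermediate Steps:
$K{\left(z \right)} = 4 z$ ($K{\left(z \right)} = 2 z 2 = 4 z$)
$14059 - K{\left(-184 \right)} = 14059 - 4 \left(-184\right) = 14059 - -736 = 14059 + 736 = 14795$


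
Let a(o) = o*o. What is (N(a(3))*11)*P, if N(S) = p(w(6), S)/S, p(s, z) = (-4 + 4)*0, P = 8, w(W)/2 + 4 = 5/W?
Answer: 0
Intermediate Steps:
a(o) = o²
w(W) = -8 + 10/W (w(W) = -8 + 2*(5/W) = -8 + 10/W)
p(s, z) = 0 (p(s, z) = 0*0 = 0)
N(S) = 0 (N(S) = 0/S = 0)
(N(a(3))*11)*P = (0*11)*8 = 0*8 = 0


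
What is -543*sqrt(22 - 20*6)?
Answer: -3801*I*sqrt(2) ≈ -5375.4*I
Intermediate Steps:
-543*sqrt(22 - 20*6) = -543*sqrt(22 - 120) = -3801*I*sqrt(2)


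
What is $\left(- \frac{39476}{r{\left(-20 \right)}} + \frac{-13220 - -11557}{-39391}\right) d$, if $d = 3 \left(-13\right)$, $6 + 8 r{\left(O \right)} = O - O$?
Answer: $- \frac{80860018889}{39391} \approx -2.0528 \cdot 10^{6}$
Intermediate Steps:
$r{\left(O \right)} = - \frac{3}{4}$ ($r{\left(O \right)} = - \frac{3}{4} + \frac{O - O}{8} = - \frac{3}{4} + \frac{1}{8} \cdot 0 = - \frac{3}{4} + 0 = - \frac{3}{4}$)
$d = -39$
$\left(- \frac{39476}{r{\left(-20 \right)}} + \frac{-13220 - -11557}{-39391}\right) d = \left(- \frac{39476}{- \frac{3}{4}} + \frac{-13220 - -11557}{-39391}\right) \left(-39\right) = \left(\left(-39476\right) \left(- \frac{4}{3}\right) + \left(-13220 + 11557\right) \left(- \frac{1}{39391}\right)\right) \left(-39\right) = \left(\frac{157904}{3} - - \frac{1663}{39391}\right) \left(-39\right) = \left(\frac{157904}{3} + \frac{1663}{39391}\right) \left(-39\right) = \frac{6220001453}{118173} \left(-39\right) = - \frac{80860018889}{39391}$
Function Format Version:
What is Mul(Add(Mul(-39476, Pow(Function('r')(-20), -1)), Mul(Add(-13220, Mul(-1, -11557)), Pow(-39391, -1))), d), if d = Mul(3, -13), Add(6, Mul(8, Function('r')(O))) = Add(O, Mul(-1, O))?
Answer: Rational(-80860018889, 39391) ≈ -2.0528e+6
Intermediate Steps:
Function('r')(O) = Rational(-3, 4) (Function('r')(O) = Add(Rational(-3, 4), Mul(Rational(1, 8), Add(O, Mul(-1, O)))) = Add(Rational(-3, 4), Mul(Rational(1, 8), 0)) = Add(Rational(-3, 4), 0) = Rational(-3, 4))
d = -39
Mul(Add(Mul(-39476, Pow(Function('r')(-20), -1)), Mul(Add(-13220, Mul(-1, -11557)), Pow(-39391, -1))), d) = Mul(Add(Mul(-39476, Pow(Rational(-3, 4), -1)), Mul(Add(-13220, Mul(-1, -11557)), Pow(-39391, -1))), -39) = Mul(Add(Mul(-39476, Rational(-4, 3)), Mul(Add(-13220, 11557), Rational(-1, 39391))), -39) = Mul(Add(Rational(157904, 3), Mul(-1663, Rational(-1, 39391))), -39) = Mul(Add(Rational(157904, 3), Rational(1663, 39391)), -39) = Mul(Rational(6220001453, 118173), -39) = Rational(-80860018889, 39391)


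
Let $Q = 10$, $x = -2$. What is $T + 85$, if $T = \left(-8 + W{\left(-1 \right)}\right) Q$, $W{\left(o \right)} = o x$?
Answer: $25$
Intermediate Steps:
$W{\left(o \right)} = - 2 o$ ($W{\left(o \right)} = o \left(-2\right) = - 2 o$)
$T = -60$ ($T = \left(-8 - -2\right) 10 = \left(-8 + 2\right) 10 = \left(-6\right) 10 = -60$)
$T + 85 = -60 + 85 = 25$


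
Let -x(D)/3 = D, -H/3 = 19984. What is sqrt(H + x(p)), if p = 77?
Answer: 9*I*sqrt(743) ≈ 245.32*I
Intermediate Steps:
H = -59952 (H = -3*19984 = -59952)
x(D) = -3*D
sqrt(H + x(p)) = sqrt(-59952 - 3*77) = sqrt(-59952 - 231) = sqrt(-60183) = 9*I*sqrt(743)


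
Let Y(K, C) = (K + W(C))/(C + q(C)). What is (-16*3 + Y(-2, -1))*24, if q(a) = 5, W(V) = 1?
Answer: -1158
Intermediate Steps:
Y(K, C) = (1 + K)/(5 + C) (Y(K, C) = (K + 1)/(C + 5) = (1 + K)/(5 + C))
(-16*3 + Y(-2, -1))*24 = (-16*3 + (1 - 2)/(5 - 1))*24 = (-48 - 1/4)*24 = (-48 + (¼)*(-1))*24 = (-48 - ¼)*24 = -193/4*24 = -1158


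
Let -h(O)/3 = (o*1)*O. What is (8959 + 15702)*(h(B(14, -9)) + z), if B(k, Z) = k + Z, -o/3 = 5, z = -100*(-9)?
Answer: 27743625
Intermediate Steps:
z = 900 (z = -1*(-900) = 900)
o = -15 (o = -3*5 = -15)
B(k, Z) = Z + k
h(O) = 45*O (h(O) = -3*(-15*1)*O = -(-45)*O = 45*O)
(8959 + 15702)*(h(B(14, -9)) + z) = (8959 + 15702)*(45*(-9 + 14) + 900) = 24661*(45*5 + 900) = 24661*(225 + 900) = 24661*1125 = 27743625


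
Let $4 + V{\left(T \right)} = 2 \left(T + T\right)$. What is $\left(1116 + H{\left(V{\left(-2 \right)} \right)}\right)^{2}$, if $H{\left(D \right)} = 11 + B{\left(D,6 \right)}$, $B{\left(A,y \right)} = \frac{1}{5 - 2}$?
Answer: $\frac{11437924}{9} \approx 1.2709 \cdot 10^{6}$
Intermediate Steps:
$V{\left(T \right)} = -4 + 4 T$ ($V{\left(T \right)} = -4 + 2 \left(T + T\right) = -4 + 2 \cdot 2 T = -4 + 4 T$)
$B{\left(A,y \right)} = \frac{1}{3}$
$H{\left(D \right)} = \frac{34}{3}$ ($H{\left(D \right)} = 11 + \frac{1}{3} = \frac{34}{3}$)
$\left(1116 + H{\left(V{\left(-2 \right)} \right)}\right)^{2} = \left(1116 + \frac{34}{3}\right)^{2} = \left(\frac{3382}{3}\right)^{2} = \frac{11437924}{9}$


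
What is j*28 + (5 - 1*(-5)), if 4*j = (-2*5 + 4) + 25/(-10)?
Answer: -99/2 ≈ -49.500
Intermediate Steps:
j = -17/8 (j = ((-2*5 + 4) + 25/(-10))/4 = ((-10 + 4) + 25*(-⅒))/4 = (-6 - 5/2)/4 = (¼)*(-17/2) = -17/8 ≈ -2.1250)
j*28 + (5 - 1*(-5)) = -17/8*28 + (5 - 1*(-5)) = -119/2 + (5 + 5) = -119/2 + 10 = -99/2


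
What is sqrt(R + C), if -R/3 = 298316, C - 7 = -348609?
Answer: 5*I*sqrt(49742) ≈ 1115.1*I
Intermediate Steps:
C = -348602 (C = 7 - 348609 = -348602)
R = -894948 (R = -3*298316 = -894948)
sqrt(R + C) = sqrt(-894948 - 348602) = sqrt(-1243550) = 5*I*sqrt(49742)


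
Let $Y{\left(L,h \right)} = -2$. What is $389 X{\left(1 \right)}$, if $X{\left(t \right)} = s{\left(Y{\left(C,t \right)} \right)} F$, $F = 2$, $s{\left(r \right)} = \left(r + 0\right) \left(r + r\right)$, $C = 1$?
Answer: $6224$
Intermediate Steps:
$s{\left(r \right)} = 2 r^{2}$ ($s{\left(r \right)} = r 2 r = 2 r^{2}$)
$X{\left(t \right)} = 16$ ($X{\left(t \right)} = 2 \left(-2\right)^{2} \cdot 2 = 2 \cdot 4 \cdot 2 = 8 \cdot 2 = 16$)
$389 X{\left(1 \right)} = 389 \cdot 16 = 6224$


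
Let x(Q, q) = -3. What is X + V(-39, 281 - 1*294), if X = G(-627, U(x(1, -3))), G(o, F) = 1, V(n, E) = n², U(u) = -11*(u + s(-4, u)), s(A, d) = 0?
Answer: 1522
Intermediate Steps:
U(u) = -11*u (U(u) = -11*(u + 0) = -11*u)
X = 1
X + V(-39, 281 - 1*294) = 1 + (-39)² = 1 + 1521 = 1522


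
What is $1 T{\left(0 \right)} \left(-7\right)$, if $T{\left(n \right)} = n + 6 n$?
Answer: $0$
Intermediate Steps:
$T{\left(n \right)} = 7 n$
$1 T{\left(0 \right)} \left(-7\right) = 1 \cdot 7 \cdot 0 \left(-7\right) = 1 \cdot 0 \left(-7\right) = 0 \left(-7\right) = 0$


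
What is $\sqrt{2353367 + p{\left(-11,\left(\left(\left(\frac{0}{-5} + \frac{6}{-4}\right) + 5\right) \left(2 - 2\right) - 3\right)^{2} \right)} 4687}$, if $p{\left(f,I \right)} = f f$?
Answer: $\sqrt{2920494} \approx 1708.9$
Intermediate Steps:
$p{\left(f,I \right)} = f^{2}$
$\sqrt{2353367 + p{\left(-11,\left(\left(\left(\frac{0}{-5} + \frac{6}{-4}\right) + 5\right) \left(2 - 2\right) - 3\right)^{2} \right)} 4687} = \sqrt{2353367 + \left(-11\right)^{2} \cdot 4687} = \sqrt{2353367 + 121 \cdot 4687} = \sqrt{2353367 + 567127} = \sqrt{2920494}$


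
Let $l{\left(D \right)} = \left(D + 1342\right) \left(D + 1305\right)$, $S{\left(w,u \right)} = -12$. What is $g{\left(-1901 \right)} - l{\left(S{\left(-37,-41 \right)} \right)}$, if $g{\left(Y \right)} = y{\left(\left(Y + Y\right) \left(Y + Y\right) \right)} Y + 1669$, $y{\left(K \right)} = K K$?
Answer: $-397219506019470037$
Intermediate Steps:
$y{\left(K \right)} = K^{2}$
$g{\left(Y \right)} = 1669 + 16 Y^{5}$ ($g{\left(Y \right)} = \left(\left(Y + Y\right) \left(Y + Y\right)\right)^{2} Y + 1669 = \left(2 Y 2 Y\right)^{2} Y + 1669 = \left(4 Y^{2}\right)^{2} Y + 1669 = 16 Y^{4} Y + 1669 = 16 Y^{5} + 1669 = 1669 + 16 Y^{5}$)
$l{\left(D \right)} = \left(1305 + D\right) \left(1342 + D\right)$ ($l{\left(D \right)} = \left(1342 + D\right) \left(1305 + D\right) = \left(1305 + D\right) \left(1342 + D\right)$)
$g{\left(-1901 \right)} - l{\left(S{\left(-37,-41 \right)} \right)} = \left(1669 + 16 \left(-1901\right)^{5}\right) - \left(1751310 + \left(-12\right)^{2} + 2647 \left(-12\right)\right) = \left(1669 + 16 \left(-24826219126109501\right)\right) - \left(1751310 + 144 - 31764\right) = \left(1669 - 397219506017752016\right) - 1719690 = -397219506017750347 - 1719690 = -397219506019470037$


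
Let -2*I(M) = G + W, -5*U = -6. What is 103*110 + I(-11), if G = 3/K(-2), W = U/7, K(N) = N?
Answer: 1586293/140 ≈ 11331.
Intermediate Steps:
U = 6/5 (U = -1/5*(-6) = 6/5 ≈ 1.2000)
W = 6/35 (W = (6/5)/7 = (6/5)*(1/7) = 6/35 ≈ 0.17143)
G = -3/2 (G = 3/(-2) = 3*(-1/2) = -3/2 ≈ -1.5000)
I(M) = 93/140 (I(M) = -(-3/2 + 6/35)/2 = -1/2*(-93/70) = 93/140)
103*110 + I(-11) = 103*110 + 93/140 = 11330 + 93/140 = 1586293/140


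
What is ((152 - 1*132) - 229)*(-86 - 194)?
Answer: 58520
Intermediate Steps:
((152 - 1*132) - 229)*(-86 - 194) = ((152 - 132) - 229)*(-280) = (20 - 229)*(-280) = -209*(-280) = 58520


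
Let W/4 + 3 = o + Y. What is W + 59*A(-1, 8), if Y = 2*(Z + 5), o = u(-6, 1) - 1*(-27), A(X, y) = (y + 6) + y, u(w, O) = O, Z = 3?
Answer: 1462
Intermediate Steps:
A(X, y) = 6 + 2*y (A(X, y) = (6 + y) + y = 6 + 2*y)
o = 28 (o = 1 - 1*(-27) = 1 + 27 = 28)
Y = 16 (Y = 2*(3 + 5) = 2*8 = 16)
W = 164 (W = -12 + 4*(28 + 16) = -12 + 4*44 = -12 + 176 = 164)
W + 59*A(-1, 8) = 164 + 59*(6 + 2*8) = 164 + 59*(6 + 16) = 164 + 59*22 = 164 + 1298 = 1462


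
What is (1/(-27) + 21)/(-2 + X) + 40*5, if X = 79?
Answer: 416366/2079 ≈ 200.27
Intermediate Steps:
(1/(-27) + 21)/(-2 + X) + 40*5 = (1/(-27) + 21)/(-2 + 79) + 40*5 = (-1/27 + 21)/77 + 200 = (566/27)*(1/77) + 200 = 566/2079 + 200 = 416366/2079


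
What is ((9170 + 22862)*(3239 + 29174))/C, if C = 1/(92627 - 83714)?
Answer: 9253950914208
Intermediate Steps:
C = 1/8913 ≈ 0.00011220
((9170 + 22862)*(3239 + 29174))/C = ((9170 + 22862)*(3239 + 29174))/(1/8913) = (32032*32413)*8913 = 1038253216*8913 = 9253950914208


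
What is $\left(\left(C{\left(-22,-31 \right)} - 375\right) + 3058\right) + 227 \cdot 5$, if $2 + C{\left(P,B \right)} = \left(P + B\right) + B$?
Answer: $3732$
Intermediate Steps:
$C{\left(P,B \right)} = -2 + P + 2 B$ ($C{\left(P,B \right)} = -2 + \left(\left(P + B\right) + B\right) = -2 + \left(\left(B + P\right) + B\right) = -2 + \left(P + 2 B\right) = -2 + P + 2 B$)
$\left(\left(C{\left(-22,-31 \right)} - 375\right) + 3058\right) + 227 \cdot 5 = \left(\left(\left(-2 - 22 + 2 \left(-31\right)\right) - 375\right) + 3058\right) + 227 \cdot 5 = \left(\left(\left(-2 - 22 - 62\right) - 375\right) + 3058\right) + 1135 = \left(\left(-86 - 375\right) + 3058\right) + 1135 = \left(-461 + 3058\right) + 1135 = 2597 + 1135 = 3732$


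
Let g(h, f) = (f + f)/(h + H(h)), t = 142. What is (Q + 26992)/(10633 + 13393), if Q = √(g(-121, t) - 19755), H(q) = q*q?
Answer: 13496/12013 + I*√2151317370/7928580 ≈ 1.1234 + 0.00585*I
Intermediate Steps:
H(q) = q²
g(h, f) = 2*f/(h + h²) (g(h, f) = (f + f)/(h + h²) = (2*f)/(h + h²) = 2*f/(h + h²))
Q = I*√2151317370/330 (Q = √(2*142/(-121*(1 - 121)) - 19755) = √(2*142*(-1/121)/(-120) - 19755) = √(2*142*(-1/121)*(-1/120) - 19755) = √(71/3630 - 19755) = √(-71710579/3630) = I*√2151317370/330 ≈ 140.55*I)
(Q + 26992)/(10633 + 13393) = (I*√2151317370/330 + 26992)/(10633 + 13393) = (26992 + I*√2151317370/330)/24026 = (26992 + I*√2151317370/330)*(1/24026) = 13496/12013 + I*√2151317370/7928580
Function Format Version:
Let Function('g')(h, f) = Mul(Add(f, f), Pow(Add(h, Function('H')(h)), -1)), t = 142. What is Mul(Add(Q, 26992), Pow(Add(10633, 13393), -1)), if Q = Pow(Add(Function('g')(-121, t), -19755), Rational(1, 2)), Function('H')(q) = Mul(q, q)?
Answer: Add(Rational(13496, 12013), Mul(Rational(1, 7928580), I, Pow(2151317370, Rational(1, 2)))) ≈ Add(1.1234, Mul(0.0058500, I))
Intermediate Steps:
Function('H')(q) = Pow(q, 2)
Function('g')(h, f) = Mul(2, f, Pow(Add(h, Pow(h, 2)), -1)) (Function('g')(h, f) = Mul(Add(f, f), Pow(Add(h, Pow(h, 2)), -1)) = Mul(Mul(2, f), Pow(Add(h, Pow(h, 2)), -1)) = Mul(2, f, Pow(Add(h, Pow(h, 2)), -1)))
Q = Mul(Rational(1, 330), I, Pow(2151317370, Rational(1, 2))) (Q = Pow(Add(Mul(2, 142, Pow(-121, -1), Pow(Add(1, -121), -1)), -19755), Rational(1, 2)) = Pow(Add(Mul(2, 142, Rational(-1, 121), Pow(-120, -1)), -19755), Rational(1, 2)) = Pow(Add(Mul(2, 142, Rational(-1, 121), Rational(-1, 120)), -19755), Rational(1, 2)) = Pow(Add(Rational(71, 3630), -19755), Rational(1, 2)) = Pow(Rational(-71710579, 3630), Rational(1, 2)) = Mul(Rational(1, 330), I, Pow(2151317370, Rational(1, 2))) ≈ Mul(140.55, I))
Mul(Add(Q, 26992), Pow(Add(10633, 13393), -1)) = Mul(Add(Mul(Rational(1, 330), I, Pow(2151317370, Rational(1, 2))), 26992), Pow(Add(10633, 13393), -1)) = Mul(Add(26992, Mul(Rational(1, 330), I, Pow(2151317370, Rational(1, 2)))), Pow(24026, -1)) = Mul(Add(26992, Mul(Rational(1, 330), I, Pow(2151317370, Rational(1, 2)))), Rational(1, 24026)) = Add(Rational(13496, 12013), Mul(Rational(1, 7928580), I, Pow(2151317370, Rational(1, 2))))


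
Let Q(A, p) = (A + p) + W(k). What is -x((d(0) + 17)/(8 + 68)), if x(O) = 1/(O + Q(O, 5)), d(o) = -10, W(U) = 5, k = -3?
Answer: -38/387 ≈ -0.098191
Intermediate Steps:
Q(A, p) = 5 + A + p (Q(A, p) = (A + p) + 5 = 5 + A + p)
x(O) = 1/(10 + 2*O) (x(O) = 1/(O + (5 + O + 5)) = 1/(O + (10 + O)) = 1/(10 + 2*O))
-x((d(0) + 17)/(8 + 68)) = -1/(2*(5 + (-10 + 17)/(8 + 68))) = -1/(2*(5 + 7/76)) = -1/(2*387/76) = -76/(2*387) = -1*38/387 = -38/387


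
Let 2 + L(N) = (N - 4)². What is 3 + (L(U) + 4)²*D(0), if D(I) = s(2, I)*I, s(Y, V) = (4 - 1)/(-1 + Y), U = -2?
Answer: 3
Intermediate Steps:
s(Y, V) = 3/(-1 + Y)
L(N) = -2 + (-4 + N)² (L(N) = -2 + (N - 4)² = -2 + (-4 + N)²)
D(I) = 3*I (D(I) = (3/(-1 + 2))*I = (3/1)*I = (3*1)*I = 3*I)
3 + (L(U) + 4)²*D(0) = 3 + ((-2 + (-4 - 2)²) + 4)²*(3*0) = 3 + ((-2 + (-6)²) + 4)²*0 = 3 + ((-2 + 36) + 4)²*0 = 3 + (34 + 4)²*0 = 3 + 38²*0 = 3 + 1444*0 = 3 + 0 = 3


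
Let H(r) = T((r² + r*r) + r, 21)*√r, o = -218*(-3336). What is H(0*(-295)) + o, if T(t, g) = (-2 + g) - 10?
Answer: 727248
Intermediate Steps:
o = 727248
T(t, g) = -12 + g
H(r) = 9*√r (H(r) = (-12 + 21)*√r = 9*√r)
H(0*(-295)) + o = 9*√(0*(-295)) + 727248 = 9*√0 + 727248 = 9*0 + 727248 = 0 + 727248 = 727248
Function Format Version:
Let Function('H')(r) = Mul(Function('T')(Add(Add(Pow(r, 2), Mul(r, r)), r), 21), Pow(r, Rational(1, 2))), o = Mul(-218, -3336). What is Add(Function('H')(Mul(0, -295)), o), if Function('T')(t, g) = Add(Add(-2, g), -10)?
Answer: 727248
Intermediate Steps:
o = 727248
Function('T')(t, g) = Add(-12, g)
Function('H')(r) = Mul(9, Pow(r, Rational(1, 2))) (Function('H')(r) = Mul(Add(-12, 21), Pow(r, Rational(1, 2))) = Mul(9, Pow(r, Rational(1, 2))))
Add(Function('H')(Mul(0, -295)), o) = Add(Mul(9, Pow(Mul(0, -295), Rational(1, 2))), 727248) = Add(Mul(9, Pow(0, Rational(1, 2))), 727248) = Add(Mul(9, 0), 727248) = Add(0, 727248) = 727248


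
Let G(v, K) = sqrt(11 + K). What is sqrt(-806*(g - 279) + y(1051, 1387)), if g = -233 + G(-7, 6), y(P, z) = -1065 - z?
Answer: sqrt(410220 - 806*sqrt(17)) ≈ 637.88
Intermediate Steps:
g = -233 + sqrt(17) (g = -233 + sqrt(11 + 6) = -233 + sqrt(17) ≈ -228.88)
sqrt(-806*(g - 279) + y(1051, 1387)) = sqrt(-806*((-233 + sqrt(17)) - 279) + (-1065 - 1*1387)) = sqrt(-806*(-512 + sqrt(17)) + (-1065 - 1387)) = sqrt((412672 - 806*sqrt(17)) - 2452) = sqrt(410220 - 806*sqrt(17))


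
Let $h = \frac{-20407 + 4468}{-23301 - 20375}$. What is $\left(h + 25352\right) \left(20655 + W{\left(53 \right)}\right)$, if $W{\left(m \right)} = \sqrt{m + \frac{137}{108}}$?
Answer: $\frac{22871072698605}{43676} + \frac{1107289891 \sqrt{17583}}{786168} \approx 5.2384 \cdot 10^{8}$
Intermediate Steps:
$W{\left(m \right)} = \sqrt{\frac{137}{108} + m}$ ($W{\left(m \right)} = \sqrt{m + 137 \cdot \frac{1}{108}} = \sqrt{m + \frac{137}{108}} = \sqrt{\frac{137}{108} + m}$)
$h = \frac{15939}{43676}$ ($h = - \frac{15939}{-43676} = \left(-15939\right) \left(- \frac{1}{43676}\right) = \frac{15939}{43676} \approx 0.36494$)
$\left(h + 25352\right) \left(20655 + W{\left(53 \right)}\right) = \left(\frac{15939}{43676} + 25352\right) \left(20655 + \frac{\sqrt{411 + 324 \cdot 53}}{18}\right) = \frac{1107289891 \left(20655 + \frac{\sqrt{411 + 17172}}{18}\right)}{43676} = \frac{1107289891 \left(20655 + \frac{\sqrt{17583}}{18}\right)}{43676} = \frac{22871072698605}{43676} + \frac{1107289891 \sqrt{17583}}{786168}$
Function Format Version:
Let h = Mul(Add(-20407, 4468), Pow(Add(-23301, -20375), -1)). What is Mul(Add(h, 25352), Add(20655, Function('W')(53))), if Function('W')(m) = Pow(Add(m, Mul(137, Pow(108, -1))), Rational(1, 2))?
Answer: Add(Rational(22871072698605, 43676), Mul(Rational(1107289891, 786168), Pow(17583, Rational(1, 2)))) ≈ 5.2384e+8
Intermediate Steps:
Function('W')(m) = Pow(Add(Rational(137, 108), m), Rational(1, 2)) (Function('W')(m) = Pow(Add(m, Mul(137, Rational(1, 108))), Rational(1, 2)) = Pow(Add(m, Rational(137, 108)), Rational(1, 2)) = Pow(Add(Rational(137, 108), m), Rational(1, 2)))
h = Rational(15939, 43676) (h = Mul(-15939, Pow(-43676, -1)) = Mul(-15939, Rational(-1, 43676)) = Rational(15939, 43676) ≈ 0.36494)
Mul(Add(h, 25352), Add(20655, Function('W')(53))) = Mul(Add(Rational(15939, 43676), 25352), Add(20655, Mul(Rational(1, 18), Pow(Add(411, Mul(324, 53)), Rational(1, 2))))) = Mul(Rational(1107289891, 43676), Add(20655, Mul(Rational(1, 18), Pow(Add(411, 17172), Rational(1, 2))))) = Mul(Rational(1107289891, 43676), Add(20655, Mul(Rational(1, 18), Pow(17583, Rational(1, 2))))) = Add(Rational(22871072698605, 43676), Mul(Rational(1107289891, 786168), Pow(17583, Rational(1, 2))))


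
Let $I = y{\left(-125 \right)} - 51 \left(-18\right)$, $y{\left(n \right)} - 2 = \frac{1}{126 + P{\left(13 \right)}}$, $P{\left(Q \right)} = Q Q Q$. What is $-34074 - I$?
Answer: $- \frac{81291063}{2323} \approx -34994.0$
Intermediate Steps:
$P{\left(Q \right)} = Q^{3}$ ($P{\left(Q \right)} = Q^{2} Q = Q^{3}$)
$y{\left(n \right)} = \frac{4647}{2323}$ ($y{\left(n \right)} = 2 + \frac{1}{126 + 13^{3}} = 2 + \frac{1}{126 + 2197} = 2 + \frac{1}{2323} = \frac{4647}{2323}$)
$I = \frac{2137161}{2323}$ ($I = \frac{4647}{2323} - 51 \left(-18\right) = \frac{4647}{2323} - -918 = \frac{4647}{2323} + 918 = \frac{2137161}{2323} \approx 920.0$)
$-34074 - I = -34074 - \frac{2137161}{2323} = - \frac{81291063}{2323}$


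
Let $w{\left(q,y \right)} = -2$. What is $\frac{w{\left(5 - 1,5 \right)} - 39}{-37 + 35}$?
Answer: $\frac{41}{2} \approx 20.5$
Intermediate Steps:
$\frac{w{\left(5 - 1,5 \right)} - 39}{-37 + 35} = \frac{-2 - 39}{-37 + 35} = - \frac{41}{-2} = \left(-41\right) \left(- \frac{1}{2}\right) = \frac{41}{2}$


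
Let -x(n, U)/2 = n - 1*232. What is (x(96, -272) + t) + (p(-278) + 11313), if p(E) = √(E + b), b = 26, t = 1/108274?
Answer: 1254354291/108274 + 6*I*√7 ≈ 11585.0 + 15.875*I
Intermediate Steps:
t = 1/108274 ≈ 9.2358e-6
x(n, U) = 464 - 2*n (x(n, U) = -2*(n - 1*232) = -2*(n - 232) = -2*(-232 + n) = 464 - 2*n)
p(E) = √(26 + E) (p(E) = √(E + 26) = √(26 + E))
(x(96, -272) + t) + (p(-278) + 11313) = ((464 - 2*96) + 1/108274) + (√(26 - 278) + 11313) = ((464 - 192) + 1/108274) + (√(-252) + 11313) = (272 + 1/108274) + (6*I*√7 + 11313) = 29450529/108274 + (11313 + 6*I*√7) = 1254354291/108274 + 6*I*√7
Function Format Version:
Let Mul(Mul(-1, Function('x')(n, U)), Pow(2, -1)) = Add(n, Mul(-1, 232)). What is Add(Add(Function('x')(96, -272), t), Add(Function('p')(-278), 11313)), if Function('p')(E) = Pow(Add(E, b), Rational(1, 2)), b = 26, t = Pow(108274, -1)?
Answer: Add(Rational(1254354291, 108274), Mul(6, I, Pow(7, Rational(1, 2)))) ≈ Add(11585., Mul(15.875, I))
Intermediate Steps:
t = Rational(1, 108274) ≈ 9.2358e-6
Function('x')(n, U) = Add(464, Mul(-2, n)) (Function('x')(n, U) = Mul(-2, Add(n, Mul(-1, 232))) = Mul(-2, Add(n, -232)) = Mul(-2, Add(-232, n)) = Add(464, Mul(-2, n)))
Function('p')(E) = Pow(Add(26, E), Rational(1, 2)) (Function('p')(E) = Pow(Add(E, 26), Rational(1, 2)) = Pow(Add(26, E), Rational(1, 2)))
Add(Add(Function('x')(96, -272), t), Add(Function('p')(-278), 11313)) = Add(Add(Add(464, Mul(-2, 96)), Rational(1, 108274)), Add(Pow(Add(26, -278), Rational(1, 2)), 11313)) = Add(Add(Add(464, -192), Rational(1, 108274)), Add(Pow(-252, Rational(1, 2)), 11313)) = Add(Add(272, Rational(1, 108274)), Add(Mul(6, I, Pow(7, Rational(1, 2))), 11313)) = Add(Rational(29450529, 108274), Add(11313, Mul(6, I, Pow(7, Rational(1, 2))))) = Add(Rational(1254354291, 108274), Mul(6, I, Pow(7, Rational(1, 2))))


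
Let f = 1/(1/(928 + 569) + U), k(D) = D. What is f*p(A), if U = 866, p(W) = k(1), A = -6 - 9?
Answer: 1497/1296403 ≈ 0.0011547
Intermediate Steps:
A = -15
p(W) = 1
f = 1497/1296403 (f = 1/(1/(928 + 569) + 866) = 1/(1/1497 + 866) = 1/(1296403/1497) = 1497/1296403 ≈ 0.0011547)
f*p(A) = (1497/1296403)*1 = 1497/1296403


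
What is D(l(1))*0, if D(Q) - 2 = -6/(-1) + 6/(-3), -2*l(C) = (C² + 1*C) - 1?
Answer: 0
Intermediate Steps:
l(C) = ½ - C/2 - C²/2 (l(C) = -((C² + 1*C) - 1)/2 = -((C² + C) - 1)/2 = -((C + C²) - 1)/2 = -(-1 + C + C²)/2 = ½ - C/2 - C²/2)
D(Q) = 6 (D(Q) = 2 + (-6/(-1) + 6/(-3)) = 2 + (-6*(-1) + 6*(-⅓)) = 2 + (6 - 2) = 2 + 4 = 6)
D(l(1))*0 = 6*0 = 0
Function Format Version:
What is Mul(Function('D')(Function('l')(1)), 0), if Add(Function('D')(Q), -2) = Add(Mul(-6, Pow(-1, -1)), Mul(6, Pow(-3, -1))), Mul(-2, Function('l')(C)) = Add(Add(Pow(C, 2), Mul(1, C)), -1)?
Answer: 0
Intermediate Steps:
Function('l')(C) = Add(Rational(1, 2), Mul(Rational(-1, 2), C), Mul(Rational(-1, 2), Pow(C, 2))) (Function('l')(C) = Mul(Rational(-1, 2), Add(Add(Pow(C, 2), Mul(1, C)), -1)) = Mul(Rational(-1, 2), Add(Add(Pow(C, 2), C), -1)) = Mul(Rational(-1, 2), Add(Add(C, Pow(C, 2)), -1)) = Mul(Rational(-1, 2), Add(-1, C, Pow(C, 2))) = Add(Rational(1, 2), Mul(Rational(-1, 2), C), Mul(Rational(-1, 2), Pow(C, 2))))
Function('D')(Q) = 6 (Function('D')(Q) = Add(2, Add(Mul(-6, Pow(-1, -1)), Mul(6, Pow(-3, -1)))) = Add(2, Add(Mul(-6, -1), Mul(6, Rational(-1, 3)))) = Add(2, Add(6, -2)) = Add(2, 4) = 6)
Mul(Function('D')(Function('l')(1)), 0) = Mul(6, 0) = 0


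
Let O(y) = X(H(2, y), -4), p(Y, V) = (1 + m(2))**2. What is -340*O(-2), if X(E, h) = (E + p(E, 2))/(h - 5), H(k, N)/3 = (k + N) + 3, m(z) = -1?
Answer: 340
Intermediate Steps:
H(k, N) = 9 + 3*N + 3*k (H(k, N) = 3*((k + N) + 3) = 3*((N + k) + 3) = 3*(3 + N + k) = 9 + 3*N + 3*k)
p(Y, V) = 0 (p(Y, V) = (1 - 1)**2 = 0**2 = 0)
X(E, h) = E/(-5 + h) (X(E, h) = (E + 0)/(h - 5) = E/(-5 + h))
O(y) = -5/3 - y/3 (O(y) = (9 + 3*y + 3*2)/(-5 - 4) = (9 + 3*y + 6)/(-9) = (15 + 3*y)*(-1/9) = -5/3 - y/3)
-340*O(-2) = -340*(-5/3 - 1/3*(-2)) = -340*(-5/3 + 2/3) = -340*(-1) = 340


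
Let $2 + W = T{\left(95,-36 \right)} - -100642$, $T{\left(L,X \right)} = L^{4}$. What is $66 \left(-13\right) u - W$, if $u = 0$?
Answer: $-81551265$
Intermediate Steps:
$W = 81551265$ ($W = -2 - \left(-100642 - 95^{4}\right) = -2 + \left(81450625 + 100642\right) = -2 + 81551267 = 81551265$)
$66 \left(-13\right) u - W = 66 \left(-13\right) 0 - 81551265 = \left(-858\right) 0 - 81551265 = 0 - 81551265 = -81551265$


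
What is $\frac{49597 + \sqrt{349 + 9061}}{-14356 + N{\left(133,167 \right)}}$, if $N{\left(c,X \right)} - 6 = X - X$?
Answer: $- \frac{49597}{14350} - \frac{\sqrt{9410}}{14350} \approx -3.463$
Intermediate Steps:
$N{\left(c,X \right)} = 6$ ($N{\left(c,X \right)} = 6 + \left(X - X\right) = 6 + 0 = 6$)
$\frac{49597 + \sqrt{349 + 9061}}{-14356 + N{\left(133,167 \right)}} = \frac{49597 + \sqrt{349 + 9061}}{-14356 + 6} = \frac{49597 + \sqrt{9410}}{-14350} = \left(49597 + \sqrt{9410}\right) \left(- \frac{1}{14350}\right) = - \frac{49597}{14350} - \frac{\sqrt{9410}}{14350}$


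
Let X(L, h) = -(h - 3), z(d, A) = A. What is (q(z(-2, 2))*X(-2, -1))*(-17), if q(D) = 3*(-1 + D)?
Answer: -204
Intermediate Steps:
X(L, h) = 3 - h (X(L, h) = -(-3 + h) = 3 - h)
q(D) = -3 + 3*D
(q(z(-2, 2))*X(-2, -1))*(-17) = ((-3 + 3*2)*(3 - 1*(-1)))*(-17) = ((-3 + 6)*(3 + 1))*(-17) = (3*4)*(-17) = 12*(-17) = -204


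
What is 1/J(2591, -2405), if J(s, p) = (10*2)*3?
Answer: 1/60 ≈ 0.016667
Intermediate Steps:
J(s, p) = 60 (J(s, p) = 20*3 = 60)
1/J(2591, -2405) = 1/60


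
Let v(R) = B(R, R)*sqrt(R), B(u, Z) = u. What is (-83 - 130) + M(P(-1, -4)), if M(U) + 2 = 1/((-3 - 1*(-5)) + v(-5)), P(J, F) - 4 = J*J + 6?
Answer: -27733/129 + 5*I*sqrt(5)/129 ≈ -214.98 + 0.086669*I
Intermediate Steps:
v(R) = R**(3/2) (v(R) = R*sqrt(R) = R**(3/2))
P(J, F) = 10 + J**2 (P(J, F) = 4 + (J*J + 6) = 4 + (J**2 + 6) = 4 + (6 + J**2) = 10 + J**2)
M(U) = -2 + 1/(2 - 5*I*sqrt(5)) (M(U) = -2 + 1/((-3 - 1*(-5)) + (-5)**(3/2)) = -2 + 1/((-3 + 5) - 5*I*sqrt(5)) = -2 + 1/(2 - 5*I*sqrt(5)))
(-83 - 130) + M(P(-1, -4)) = (-83 - 130) + (-256/129 + 5*I*sqrt(5)/129) = -213 + (-256/129 + 5*I*sqrt(5)/129) = -27733/129 + 5*I*sqrt(5)/129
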